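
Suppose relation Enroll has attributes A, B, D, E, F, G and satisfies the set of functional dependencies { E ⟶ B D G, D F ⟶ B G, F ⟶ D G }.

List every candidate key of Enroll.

{A, E, F}

{A, E, F}⁺: E→BDG adds B, D, G → {A, B, D, E, F, G}. Minimal: {E, F}⁺ = {B, D, E, F, G}; {A, F}⁺ = {A, B, D, F, G}; {A, E}⁺ = {A, B, D, E, G} — none reach the full schema.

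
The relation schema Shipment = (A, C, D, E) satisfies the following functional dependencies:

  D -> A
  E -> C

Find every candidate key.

{D, E}

Attributes D, E never appear on any right-hand side, so every candidate key must contain {D, E}.
{D, E}⁺ = {A, C, D, E}, which is all of the schema, so {D, E} is the only candidate key.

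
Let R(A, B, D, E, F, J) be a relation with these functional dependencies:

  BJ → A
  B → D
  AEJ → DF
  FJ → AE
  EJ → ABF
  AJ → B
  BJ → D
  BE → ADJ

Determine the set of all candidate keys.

{B, E}⁺: B→D adds D; BE→ADJ adds A, J; AEJ→DF adds F → {A, B, D, E, F, J}.
{E, J}⁺: EJ→ABF adds A, B, F; BJ→D adds D → {A, B, D, E, F, J}.
{F, J}⁺: FJ→AE adds A, E; EJ→ABF adds B; BJ→D adds D → {A, B, D, E, F, J}.
Any other superkey contains one of these as a subset, so there are no further candidate keys.

BE; EJ; FJ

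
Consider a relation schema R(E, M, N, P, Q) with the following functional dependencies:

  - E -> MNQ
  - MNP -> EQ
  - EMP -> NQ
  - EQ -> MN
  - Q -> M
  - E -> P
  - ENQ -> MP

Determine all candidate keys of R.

{E}, {M, N, P}, {N, P, Q}

{E}⁺: E→MNQ adds M, N, Q; E→P adds P → {E, M, N, P, Q}.
{M, N, P}⁺: MNP→EQ adds E, Q → {E, M, N, P, Q}. Minimal: {N, P}⁺ = {N, P}; {M, P}⁺ = {M, P}; {M, N}⁺ = {M, N} — none reach the full schema.
{N, P, Q}⁺: Q→M adds M; MNP→EQ adds E → {E, M, N, P, Q}. Minimal: {P, Q}⁺ = {M, P, Q}; {N, Q}⁺ = {M, N, Q}; {N, P}⁺ = {N, P} — none reach the full schema.
Any other superkey contains one of these as a subset, so there are no further candidate keys.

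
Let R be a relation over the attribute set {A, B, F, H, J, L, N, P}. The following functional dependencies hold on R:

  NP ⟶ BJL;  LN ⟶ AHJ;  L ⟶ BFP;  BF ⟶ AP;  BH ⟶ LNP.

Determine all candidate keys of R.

BH, HL, LN, NP, BFN

{B, H}⁺: BH→LNP adds L, N, P; NP→BJL adds J; LN→AHJ adds A; L→BFP adds F → {A, B, F, H, J, L, N, P}. Minimal: {H}⁺ = {H}; {B}⁺ = {B} — none reach the full schema.
{H, L}⁺: L→BFP adds B, F, P; BF→AP adds A; BH→LNP adds N; NP→BJL adds J → {A, B, F, H, J, L, N, P}. Minimal: {L}⁺ = {A, B, F, L, P}; {H}⁺ = {H} — none reach the full schema.
{L, N}⁺: LN→AHJ adds A, H, J; L→BFP adds B, F, P → {A, B, F, H, J, L, N, P}. Minimal: {N}⁺ = {N}; {L}⁺ = {A, B, F, L, P} — none reach the full schema.
{N, P}⁺: NP→BJL adds B, J, L; LN→AHJ adds A, H; L→BFP adds F → {A, B, F, H, J, L, N, P}. Minimal: {P}⁺ = {P}; {N}⁺ = {N} — none reach the full schema.
{B, F, N}⁺: BF→AP adds A, P; NP→BJL adds J, L; LN→AHJ adds H → {A, B, F, H, J, L, N, P}. Minimal: {F, N}⁺ = {F, N}; {B, N}⁺ = {B, N}; {B, F}⁺ = {A, B, F, P} — none reach the full schema.
Any other superkey contains one of these as a subset, so there are no further candidate keys.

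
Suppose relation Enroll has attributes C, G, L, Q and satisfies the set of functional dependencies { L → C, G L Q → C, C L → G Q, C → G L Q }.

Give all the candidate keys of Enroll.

C, L

{C}⁺: C→GLQ adds G, L, Q → {C, G, L, Q}.
{L}⁺: L→C adds C; CL→GQ adds G, Q → {C, G, L, Q}.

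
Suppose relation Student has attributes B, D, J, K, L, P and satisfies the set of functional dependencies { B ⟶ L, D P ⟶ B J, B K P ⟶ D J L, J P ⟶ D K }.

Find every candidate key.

{D, P}; {J, P}; {B, K, P}

Attribute P never appears on the right-hand side of any dependency, so P must belong to every candidate key.
{P}⁺ = {P}, which is not all of the schema, so we must add further attributes.
{D, P}⁺: DP→BJ adds B, J; JP→DK adds K; B→L adds L → {B, D, J, K, L, P}. Minimal: {P}⁺ = {P}; {D}⁺ = {D} — none reach the full schema.
{J, P}⁺: JP→DK adds D, K; DP→BJ adds B; BKP→DJL adds L → {B, D, J, K, L, P}. Minimal: {P}⁺ = {P}; {J}⁺ = {J} — none reach the full schema.
{B, K, P}⁺: B→L adds L; BKP→DJL adds D, J → {B, D, J, K, L, P}. Minimal: {K, P}⁺ = {K, P}; {B, P}⁺ = {B, L, P}; {B, K}⁺ = {B, K, L} — none reach the full schema.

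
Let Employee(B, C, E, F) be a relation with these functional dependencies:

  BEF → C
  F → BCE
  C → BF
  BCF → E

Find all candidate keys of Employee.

(C), (F)

{C}⁺: C→BF adds B, F; BCF→E adds E → {B, C, E, F}.
{F}⁺: F→BCE adds B, C, E → {B, C, E, F}.
Any other superkey contains one of these as a subset, so there are no further candidate keys.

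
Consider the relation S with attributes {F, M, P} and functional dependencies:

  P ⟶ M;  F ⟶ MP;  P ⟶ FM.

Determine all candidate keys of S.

{F}⁺: F→MP adds M, P → {F, M, P}.
{P}⁺: P→M adds M; P→FM adds F → {F, M, P}.

F, P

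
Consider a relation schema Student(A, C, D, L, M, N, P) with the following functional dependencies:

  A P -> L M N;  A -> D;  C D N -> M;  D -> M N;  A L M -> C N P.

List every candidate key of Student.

{A, L}, {A, P}

Attribute A never appears on the right-hand side of any dependency, so A must belong to every candidate key.
{A}⁺ = {A, D, M, N}, which is not all of the schema, so we must add further attributes.
{A, L}⁺: A→D adds D; D→MN adds M, N; ALM→CNP adds C, P → {A, C, D, L, M, N, P}.
{A, P}⁺: AP→LMN adds L, M, N; A→D adds D; ALM→CNP adds C → {A, C, D, L, M, N, P}.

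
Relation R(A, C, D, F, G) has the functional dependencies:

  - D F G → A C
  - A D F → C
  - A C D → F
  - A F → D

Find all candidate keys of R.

Attribute G never appears on the right-hand side of any dependency, so G must belong to every candidate key.
{G}⁺ = {G}, which is not all of the schema, so we must add further attributes.
{A, F, G}⁺: AF→D adds D; DFG→AC adds C → {A, C, D, F, G}. Minimal: {F, G}⁺ = {F, G}; {A, G}⁺ = {A, G}; {A, F}⁺ = {A, C, D, F} — none reach the full schema.
{D, F, G}⁺: DFG→AC adds A, C → {A, C, D, F, G}. Minimal: {F, G}⁺ = {F, G}; {D, G}⁺ = {D, G}; {D, F}⁺ = {D, F} — none reach the full schema.
{A, C, D, G}⁺: ACD→F adds F → {A, C, D, F, G}. Minimal: {C, D, G}⁺ = {C, D, G}; {A, D, G}⁺ = {A, D, G}; {A, C, G}⁺ = {A, C, G}; … — none reach the full schema.

{A, F, G}; {D, F, G}; {A, C, D, G}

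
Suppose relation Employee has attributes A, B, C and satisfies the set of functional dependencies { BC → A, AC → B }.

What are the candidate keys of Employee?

Attribute C never appears on the right-hand side of any dependency, so C must belong to every candidate key.
{C}⁺ = {C}, which is not all of the schema, so we must add further attributes.
{A, C}⁺: AC→B adds B → {A, B, C}. Minimal: {C}⁺ = {C}; {A}⁺ = {A} — none reach the full schema.
{B, C}⁺: BC→A adds A → {A, B, C}. Minimal: {C}⁺ = {C}; {B}⁺ = {B} — none reach the full schema.
Any other superkey contains one of these as a subset, so there are no further candidate keys.

{A, C}, {B, C}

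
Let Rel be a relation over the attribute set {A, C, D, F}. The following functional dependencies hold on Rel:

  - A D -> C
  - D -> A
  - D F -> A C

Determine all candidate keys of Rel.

DF

Attributes D, F never appear on any right-hand side, so every candidate key must contain {D, F}.
{D, F}⁺ = {A, C, D, F}, which is all of the schema, so {D, F} is the only candidate key.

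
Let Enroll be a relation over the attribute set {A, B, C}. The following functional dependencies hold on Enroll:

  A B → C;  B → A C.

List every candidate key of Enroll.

{B}

Attribute B never appears on the right-hand side of any dependency, so B must belong to every candidate key.
{B}⁺ = {A, B, C}, which is all of the schema, so {B} is the only candidate key.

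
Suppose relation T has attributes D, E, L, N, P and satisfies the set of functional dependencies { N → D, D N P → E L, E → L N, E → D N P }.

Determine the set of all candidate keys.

{E}⁺: E→LN adds L, N; E→DNP adds D, P → {D, E, L, N, P}.
{N, P}⁺: N→D adds D; DNP→EL adds E, L → {D, E, L, N, P}. Minimal: {P}⁺ = {P}; {N}⁺ = {D, N} — none reach the full schema.

(E); (N, P)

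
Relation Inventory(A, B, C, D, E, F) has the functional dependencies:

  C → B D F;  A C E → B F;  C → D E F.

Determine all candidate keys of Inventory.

AC

{A, C}⁺: C→BDF adds B, D, F; C→DEF adds E → {A, B, C, D, E, F}. Minimal: {C}⁺ = {B, C, D, E, F}; {A}⁺ = {A} — none reach the full schema.
No other minimal superkey exists.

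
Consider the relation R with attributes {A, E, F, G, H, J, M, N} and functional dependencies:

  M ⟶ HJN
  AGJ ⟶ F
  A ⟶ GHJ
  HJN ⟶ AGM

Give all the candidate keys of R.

(E, M), (A, E, N), (E, H, J, N)

Attribute E never appears on the right-hand side of any dependency, so E must belong to every candidate key.
{E}⁺ = {E}, which is not all of the schema, so we must add further attributes.
{E, M}⁺: M→HJN adds H, J, N; HJN→AGM adds A, G; AGJ→F adds F → {A, E, F, G, H, J, M, N}. Minimal: {M}⁺ = {A, F, G, H, J, M, N}; {E}⁺ = {E} — none reach the full schema.
{A, E, N}⁺: A→GHJ adds G, H, J; HJN→AGM adds M; AGJ→F adds F → {A, E, F, G, H, J, M, N}. Minimal: {E, N}⁺ = {E, N}; {A, N}⁺ = {A, F, G, H, J, M, N}; {A, E}⁺ = {A, E, F, G, H, J} — none reach the full schema.
{E, H, J, N}⁺: HJN→AGM adds A, G, M; AGJ→F adds F → {A, E, F, G, H, J, M, N}. Minimal: {H, J, N}⁺ = {A, F, G, H, J, M, N}; {E, J, N}⁺ = {E, J, N}; {E, H, N}⁺ = {E, H, N}; … — none reach the full schema.
Any other superkey contains one of these as a subset, so there are no further candidate keys.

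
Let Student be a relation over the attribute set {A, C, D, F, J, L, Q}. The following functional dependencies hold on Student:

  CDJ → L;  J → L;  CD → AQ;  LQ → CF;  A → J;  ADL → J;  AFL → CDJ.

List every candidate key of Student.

{A, F}⁺: A→J adds J; J→L adds L; AFL→CDJ adds C, D; CD→AQ adds Q → {A, C, D, F, J, L, Q}.
{A, Q}⁺: A→J adds J; J→L adds L; LQ→CF adds C, F; AFL→CDJ adds D → {A, C, D, F, J, L, Q}.
{C, D}⁺: CD→AQ adds A, Q; A→J adds J; CDJ→L adds L; LQ→CF adds F → {A, C, D, F, J, L, Q}.
{D, J, Q}⁺: J→L adds L; LQ→CF adds C, F; CD→AQ adds A → {A, C, D, F, J, L, Q}.
{D, L, Q}⁺: LQ→CF adds C, F; CD→AQ adds A; A→J adds J → {A, C, D, F, J, L, Q}.

(A, F), (A, Q), (C, D), (D, J, Q), (D, L, Q)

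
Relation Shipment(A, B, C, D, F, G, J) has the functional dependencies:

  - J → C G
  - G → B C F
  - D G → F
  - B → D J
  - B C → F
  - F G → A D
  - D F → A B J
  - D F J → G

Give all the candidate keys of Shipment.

{B}⁺: B→DJ adds D, J; J→CG adds C, G; G→BCF adds F; FG→AD adds A → {A, B, C, D, F, G, J}.
{G}⁺: G→BCF adds B, C, F; B→DJ adds D, J; FG→AD adds A → {A, B, C, D, F, G, J}.
{J}⁺: J→CG adds C, G; G→BCF adds B, F; B→DJ adds D; FG→AD adds A → {A, B, C, D, F, G, J}.
{D, F}⁺: DF→ABJ adds A, B, J; DFJ→G adds G; J→CG adds C → {A, B, C, D, F, G, J}. Minimal: {F}⁺ = {F}; {D}⁺ = {D} — none reach the full schema.

{B}, {G}, {J}, {D, F}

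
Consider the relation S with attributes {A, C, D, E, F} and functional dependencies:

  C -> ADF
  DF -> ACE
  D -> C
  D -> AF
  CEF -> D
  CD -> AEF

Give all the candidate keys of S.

{C}⁺: C→ADF adds A, D, F; DF→ACE adds E → {A, C, D, E, F}.
{D}⁺: D→C adds C; D→AF adds A, F; CD→AEF adds E → {A, C, D, E, F}.
Any other superkey contains one of these as a subset, so there are no further candidate keys.

C; D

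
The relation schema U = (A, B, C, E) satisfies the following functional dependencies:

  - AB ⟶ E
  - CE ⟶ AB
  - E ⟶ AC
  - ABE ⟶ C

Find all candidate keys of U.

{E}⁺: E→AC adds A, C; CE→AB adds B → {A, B, C, E}.
{A, B}⁺: AB→E adds E; E→AC adds C → {A, B, C, E}. Minimal: {B}⁺ = {B}; {A}⁺ = {A} — none reach the full schema.
Any other superkey contains one of these as a subset, so there are no further candidate keys.

{E}, {A, B}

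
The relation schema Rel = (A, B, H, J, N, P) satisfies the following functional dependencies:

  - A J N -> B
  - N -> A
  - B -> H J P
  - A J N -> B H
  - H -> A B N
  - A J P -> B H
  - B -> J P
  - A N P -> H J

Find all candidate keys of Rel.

{B}⁺: B→HJP adds H, J, P; H→ABN adds A, N → {A, B, H, J, N, P}.
{H}⁺: H→ABN adds A, B, N; B→JP adds J, P → {A, B, H, J, N, P}.
{J, N}⁺: N→A adds A; AJN→BH adds B, H; B→JP adds P → {A, B, H, J, N, P}.
{N, P}⁺: N→A adds A; ANP→HJ adds H, J; AJN→B adds B → {A, B, H, J, N, P}.
{A, J, P}⁺: AJP→BH adds B, H; H→ABN adds N → {A, B, H, J, N, P}.
Any other superkey contains one of these as a subset, so there are no further candidate keys.

(B), (H), (J, N), (N, P), (A, J, P)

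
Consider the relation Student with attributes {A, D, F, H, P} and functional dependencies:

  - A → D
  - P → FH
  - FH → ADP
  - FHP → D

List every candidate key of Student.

(P), (F, H)

{P}⁺: P→FH adds F, H; FH→ADP adds A, D → {A, D, F, H, P}.
{F, H}⁺: FH→ADP adds A, D, P → {A, D, F, H, P}.
Any other superkey contains one of these as a subset, so there are no further candidate keys.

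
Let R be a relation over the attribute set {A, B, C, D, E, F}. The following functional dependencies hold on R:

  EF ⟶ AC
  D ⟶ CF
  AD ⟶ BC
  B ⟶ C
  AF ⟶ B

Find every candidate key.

(D, E)

Attributes D, E never appear on any right-hand side, so every candidate key must contain {D, E}.
{D, E}⁺ = {A, B, C, D, E, F}, which is all of the schema, so {D, E} is the only candidate key.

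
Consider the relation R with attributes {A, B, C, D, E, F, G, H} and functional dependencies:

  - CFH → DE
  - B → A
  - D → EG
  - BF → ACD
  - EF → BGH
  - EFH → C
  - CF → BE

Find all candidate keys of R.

BF, CF, DF, EF

{B, F}⁺: B→A adds A; BF→ACD adds C, D; CF→BE adds E; D→EG adds G; EF→BGH adds H → {A, B, C, D, E, F, G, H}. Minimal: {F}⁺ = {F}; {B}⁺ = {A, B} — none reach the full schema.
{C, F}⁺: CF→BE adds B, E; B→A adds A; BF→ACD adds D; EF→BGH adds G, H → {A, B, C, D, E, F, G, H}. Minimal: {F}⁺ = {F}; {C}⁺ = {C} — none reach the full schema.
{D, F}⁺: D→EG adds E, G; EF→BGH adds B, H; EFH→C adds C; B→A adds A → {A, B, C, D, E, F, G, H}. Minimal: {F}⁺ = {F}; {D}⁺ = {D, E, G} — none reach the full schema.
{E, F}⁺: EF→BGH adds B, G, H; EFH→C adds C; CFH→DE adds D; B→A adds A → {A, B, C, D, E, F, G, H}. Minimal: {F}⁺ = {F}; {E}⁺ = {E} — none reach the full schema.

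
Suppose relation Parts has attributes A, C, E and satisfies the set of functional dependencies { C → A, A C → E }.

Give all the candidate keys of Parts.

{C}

Attribute C never appears on the right-hand side of any dependency, so C must belong to every candidate key.
{C}⁺ = {A, C, E}, which is all of the schema, so {C} is the only candidate key.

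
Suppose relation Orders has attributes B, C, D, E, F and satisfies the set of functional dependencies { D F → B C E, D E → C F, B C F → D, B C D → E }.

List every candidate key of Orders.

DE, DF, BCD, BCF

{D, E}⁺: DE→CF adds C, F; DF→BCE adds B → {B, C, D, E, F}. Minimal: {E}⁺ = {E}; {D}⁺ = {D} — none reach the full schema.
{D, F}⁺: DF→BCE adds B, C, E → {B, C, D, E, F}. Minimal: {F}⁺ = {F}; {D}⁺ = {D} — none reach the full schema.
{B, C, D}⁺: BCD→E adds E; DE→CF adds F → {B, C, D, E, F}. Minimal: {C, D}⁺ = {C, D}; {B, D}⁺ = {B, D}; {B, C}⁺ = {B, C} — none reach the full schema.
{B, C, F}⁺: BCF→D adds D; BCD→E adds E → {B, C, D, E, F}. Minimal: {C, F}⁺ = {C, F}; {B, F}⁺ = {B, F}; {B, C}⁺ = {B, C} — none reach the full schema.
Any other superkey contains one of these as a subset, so there are no further candidate keys.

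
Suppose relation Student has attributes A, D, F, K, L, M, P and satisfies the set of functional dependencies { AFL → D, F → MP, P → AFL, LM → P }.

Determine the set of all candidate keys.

Attribute K never appears on the right-hand side of any dependency, so K must belong to every candidate key.
{K}⁺ = {K}, which is not all of the schema, so we must add further attributes.
{F, K}⁺: F→MP adds M, P; P→AFL adds A, L; AFL→D adds D → {A, D, F, K, L, M, P}. Minimal: {K}⁺ = {K}; {F}⁺ = {A, D, F, L, M, P} — none reach the full schema.
{K, P}⁺: P→AFL adds A, F, L; AFL→D adds D; F→MP adds M → {A, D, F, K, L, M, P}. Minimal: {P}⁺ = {A, D, F, L, M, P}; {K}⁺ = {K} — none reach the full schema.
{K, L, M}⁺: LM→P adds P; P→AFL adds A, F; AFL→D adds D → {A, D, F, K, L, M, P}. Minimal: {L, M}⁺ = {A, D, F, L, M, P}; {K, M}⁺ = {K, M}; {K, L}⁺ = {K, L} — none reach the full schema.

{F, K}, {K, P}, {K, L, M}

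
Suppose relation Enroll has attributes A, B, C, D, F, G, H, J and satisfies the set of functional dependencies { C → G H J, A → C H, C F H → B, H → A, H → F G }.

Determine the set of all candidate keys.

Attribute D never appears on the right-hand side of any dependency, so D must belong to every candidate key.
{D}⁺ = {D}, which is not all of the schema, so we must add further attributes.
{A, D}⁺: A→CH adds C, H; H→FG adds F, G; C→GHJ adds J; CFH→B adds B → {A, B, C, D, F, G, H, J}. Minimal: {D}⁺ = {D}; {A}⁺ = {A, B, C, F, G, H, J} — none reach the full schema.
{C, D}⁺: C→GHJ adds G, H, J; H→A adds A; H→FG adds F; CFH→B adds B → {A, B, C, D, F, G, H, J}. Minimal: {D}⁺ = {D}; {C}⁺ = {A, B, C, F, G, H, J} — none reach the full schema.
{D, H}⁺: H→A adds A; H→FG adds F, G; A→CH adds C; CFH→B adds B; C→GHJ adds J → {A, B, C, D, F, G, H, J}. Minimal: {H}⁺ = {A, B, C, F, G, H, J}; {D}⁺ = {D} — none reach the full schema.
Any other superkey contains one of these as a subset, so there are no further candidate keys.

(A, D), (C, D), (D, H)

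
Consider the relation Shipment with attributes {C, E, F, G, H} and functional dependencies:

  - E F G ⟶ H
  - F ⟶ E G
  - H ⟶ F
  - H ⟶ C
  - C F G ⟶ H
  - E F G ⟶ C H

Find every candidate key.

{F}⁺: F→EG adds E, G; EFG→CH adds C, H → {C, E, F, G, H}.
{H}⁺: H→F adds F; H→C adds C; F→EG adds E, G → {C, E, F, G, H}.
Any other superkey contains one of these as a subset, so there are no further candidate keys.

F, H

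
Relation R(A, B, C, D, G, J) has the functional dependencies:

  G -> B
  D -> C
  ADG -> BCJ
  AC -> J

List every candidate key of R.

Attributes A, D, G never appear on any right-hand side, so every candidate key must contain {A, D, G}.
{A, D, G}⁺ = {A, B, C, D, G, J}, which is all of the schema, so {A, D, G} is the only candidate key.

ADG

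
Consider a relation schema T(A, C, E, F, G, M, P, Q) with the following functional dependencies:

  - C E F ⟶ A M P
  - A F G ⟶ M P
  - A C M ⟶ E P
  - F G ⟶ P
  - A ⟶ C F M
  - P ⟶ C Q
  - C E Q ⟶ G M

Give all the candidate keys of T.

(A); (C, E, F); (E, F, G); (E, F, P)

{A}⁺: A→CFM adds C, F, M; ACM→EP adds E, P; P→CQ adds Q; CEQ→GM adds G → {A, C, E, F, G, M, P, Q}.
{C, E, F}⁺: CEF→AMP adds A, M, P; P→CQ adds Q; CEQ→GM adds G → {A, C, E, F, G, M, P, Q}.
{E, F, G}⁺: FG→P adds P; P→CQ adds C, Q; CEQ→GM adds M; CEF→AMP adds A → {A, C, E, F, G, M, P, Q}.
{E, F, P}⁺: P→CQ adds C, Q; CEQ→GM adds G, M; CEF→AMP adds A → {A, C, E, F, G, M, P, Q}.
Any other superkey contains one of these as a subset, so there are no further candidate keys.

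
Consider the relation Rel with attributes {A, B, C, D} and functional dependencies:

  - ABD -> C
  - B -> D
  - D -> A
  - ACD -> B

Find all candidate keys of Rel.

{B}⁺: B→D adds D; D→A adds A; ABD→C adds C → {A, B, C, D}.
{C, D}⁺: D→A adds A; ACD→B adds B → {A, B, C, D}. Minimal: {D}⁺ = {A, D}; {C}⁺ = {C} — none reach the full schema.

{B}, {C, D}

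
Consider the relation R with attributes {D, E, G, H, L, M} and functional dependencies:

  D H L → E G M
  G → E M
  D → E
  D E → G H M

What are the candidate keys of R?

{D, L}

{D, L}⁺: D→E adds E; DE→GHM adds G, H, M → {D, E, G, H, L, M}.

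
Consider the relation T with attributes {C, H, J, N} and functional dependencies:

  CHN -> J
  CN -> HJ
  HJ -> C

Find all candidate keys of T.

CN; HJN

Attribute N never appears on the right-hand side of any dependency, so N must belong to every candidate key.
{N}⁺ = {N}, which is not all of the schema, so we must add further attributes.
{C, N}⁺: CN→HJ adds H, J → {C, H, J, N}.
{H, J, N}⁺: HJ→C adds C → {C, H, J, N}.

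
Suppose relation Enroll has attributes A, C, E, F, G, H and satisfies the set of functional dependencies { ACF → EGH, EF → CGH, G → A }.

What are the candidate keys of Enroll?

{E, F}⁺: EF→CGH adds C, G, H; G→A adds A → {A, C, E, F, G, H}. Minimal: {F}⁺ = {F}; {E}⁺ = {E} — none reach the full schema.
{A, C, F}⁺: ACF→EGH adds E, G, H → {A, C, E, F, G, H}. Minimal: {C, F}⁺ = {C, F}; {A, F}⁺ = {A, F}; {A, C}⁺ = {A, C} — none reach the full schema.
{C, F, G}⁺: G→A adds A; ACF→EGH adds E, H → {A, C, E, F, G, H}. Minimal: {F, G}⁺ = {A, F, G}; {C, G}⁺ = {A, C, G}; {C, F}⁺ = {C, F} — none reach the full schema.
Any other superkey contains one of these as a subset, so there are no further candidate keys.

(E, F), (A, C, F), (C, F, G)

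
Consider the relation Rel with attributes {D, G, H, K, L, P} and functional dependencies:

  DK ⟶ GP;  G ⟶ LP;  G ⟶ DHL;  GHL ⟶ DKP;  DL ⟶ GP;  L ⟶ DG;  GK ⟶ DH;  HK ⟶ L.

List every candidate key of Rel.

{G}⁺: G→LP adds L, P; G→DHL adds D, H; GHL→DKP adds K → {D, G, H, K, L, P}.
{L}⁺: L→DG adds D, G; G→LP adds P; G→DHL adds H; GHL→DKP adds K → {D, G, H, K, L, P}.
{D, K}⁺: DK→GP adds G, P; G→LP adds L; G→DHL adds H → {D, G, H, K, L, P}. Minimal: {K}⁺ = {K}; {D}⁺ = {D} — none reach the full schema.
{H, K}⁺: HK→L adds L; L→DG adds D, G; DK→GP adds P → {D, G, H, K, L, P}. Minimal: {K}⁺ = {K}; {H}⁺ = {H} — none reach the full schema.

(G), (L), (D, K), (H, K)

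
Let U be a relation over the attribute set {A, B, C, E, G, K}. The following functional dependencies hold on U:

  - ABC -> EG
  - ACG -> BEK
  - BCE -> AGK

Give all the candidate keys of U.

Attribute C never appears on the right-hand side of any dependency, so C must belong to every candidate key.
{C}⁺ = {C}, which is not all of the schema, so we must add further attributes.
{A, B, C}⁺: ABC→EG adds E, G; ACG→BEK adds K → {A, B, C, E, G, K}.
{A, C, G}⁺: ACG→BEK adds B, E, K → {A, B, C, E, G, K}.
{B, C, E}⁺: BCE→AGK adds A, G, K → {A, B, C, E, G, K}.

ABC, ACG, BCE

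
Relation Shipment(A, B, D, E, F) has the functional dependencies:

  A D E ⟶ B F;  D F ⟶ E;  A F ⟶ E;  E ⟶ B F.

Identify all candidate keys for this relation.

Attributes A, D never appear on any right-hand side, so every candidate key must contain {A, D}.
{A, D}⁺ = {A, D}, which is not all of the schema, so we must add further attributes.
{A, D, E}⁺: ADE→BF adds B, F → {A, B, D, E, F}. Minimal: {D, E}⁺ = {B, D, E, F}; {A, E}⁺ = {A, B, E, F}; {A, D}⁺ = {A, D} — none reach the full schema.
{A, D, F}⁺: DF→E adds E; E→BF adds B → {A, B, D, E, F}. Minimal: {D, F}⁺ = {B, D, E, F}; {A, F}⁺ = {A, B, E, F}; {A, D}⁺ = {A, D} — none reach the full schema.

ADE, ADF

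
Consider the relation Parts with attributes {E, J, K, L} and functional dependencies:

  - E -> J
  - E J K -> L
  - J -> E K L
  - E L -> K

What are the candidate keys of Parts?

{E}⁺: E→J adds J; J→EKL adds K, L → {E, J, K, L}.
{J}⁺: J→EKL adds E, K, L → {E, J, K, L}.

(E); (J)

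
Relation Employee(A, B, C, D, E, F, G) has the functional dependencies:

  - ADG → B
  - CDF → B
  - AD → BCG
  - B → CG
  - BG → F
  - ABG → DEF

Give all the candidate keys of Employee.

Attribute A never appears on the right-hand side of any dependency, so A must belong to every candidate key.
{A}⁺ = {A}, which is not all of the schema, so we must add further attributes.
{A, B}⁺: B→CG adds C, G; BG→F adds F; ABG→DEF adds D, E → {A, B, C, D, E, F, G}.
{A, D}⁺: AD→BCG adds B, C, G; BG→F adds F; ABG→DEF adds E → {A, B, C, D, E, F, G}.

{A, B}, {A, D}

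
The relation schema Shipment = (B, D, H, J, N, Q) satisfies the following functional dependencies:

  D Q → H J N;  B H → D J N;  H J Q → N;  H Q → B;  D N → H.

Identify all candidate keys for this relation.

DQ, HQ

Attribute Q never appears on the right-hand side of any dependency, so Q must belong to every candidate key.
{Q}⁺ = {Q}, which is not all of the schema, so we must add further attributes.
{D, Q}⁺: DQ→HJN adds H, J, N; HQ→B adds B → {B, D, H, J, N, Q}. Minimal: {Q}⁺ = {Q}; {D}⁺ = {D} — none reach the full schema.
{H, Q}⁺: HQ→B adds B; BH→DJN adds D, J, N → {B, D, H, J, N, Q}. Minimal: {Q}⁺ = {Q}; {H}⁺ = {H} — none reach the full schema.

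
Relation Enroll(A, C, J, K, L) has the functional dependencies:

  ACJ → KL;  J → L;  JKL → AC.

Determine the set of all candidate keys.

JK, ACJ

{J, K}⁺: J→L adds L; JKL→AC adds A, C → {A, C, J, K, L}. Minimal: {K}⁺ = {K}; {J}⁺ = {J, L} — none reach the full schema.
{A, C, J}⁺: ACJ→KL adds K, L → {A, C, J, K, L}. Minimal: {C, J}⁺ = {C, J, L}; {A, J}⁺ = {A, J, L}; {A, C}⁺ = {A, C} — none reach the full schema.
Any other superkey contains one of these as a subset, so there are no further candidate keys.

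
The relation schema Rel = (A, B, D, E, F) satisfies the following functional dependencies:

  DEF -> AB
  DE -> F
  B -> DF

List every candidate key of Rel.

(B, E), (D, E)

Attribute E never appears on the right-hand side of any dependency, so E must belong to every candidate key.
{E}⁺ = {E}, which is not all of the schema, so we must add further attributes.
{B, E}⁺: B→DF adds D, F; DEF→AB adds A → {A, B, D, E, F}. Minimal: {E}⁺ = {E}; {B}⁺ = {B, D, F} — none reach the full schema.
{D, E}⁺: DE→F adds F; DEF→AB adds A, B → {A, B, D, E, F}. Minimal: {E}⁺ = {E}; {D}⁺ = {D} — none reach the full schema.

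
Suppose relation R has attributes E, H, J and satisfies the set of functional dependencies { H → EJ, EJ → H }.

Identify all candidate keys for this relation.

{H}⁺: H→EJ adds E, J → {E, H, J}.
{E, J}⁺: EJ→H adds H → {E, H, J}. Minimal: {J}⁺ = {J}; {E}⁺ = {E} — none reach the full schema.
Any other superkey contains one of these as a subset, so there are no further candidate keys.

{H}; {E, J}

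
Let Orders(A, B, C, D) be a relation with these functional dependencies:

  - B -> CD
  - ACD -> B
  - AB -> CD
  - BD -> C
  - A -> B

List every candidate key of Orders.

Attribute A never appears on the right-hand side of any dependency, so A must belong to every candidate key.
{A}⁺ = {A, B, C, D}, which is all of the schema, so {A} is the only candidate key.

A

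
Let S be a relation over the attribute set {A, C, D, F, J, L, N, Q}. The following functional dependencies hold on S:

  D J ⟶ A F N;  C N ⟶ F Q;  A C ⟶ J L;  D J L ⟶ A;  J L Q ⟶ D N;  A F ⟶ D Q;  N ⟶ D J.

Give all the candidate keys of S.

Attribute C never appears on the right-hand side of any dependency, so C must belong to every candidate key.
{C}⁺ = {C}, which is not all of the schema, so we must add further attributes.
{C, N}⁺: CN→FQ adds F, Q; N→DJ adds D, J; DJ→AFN adds A; AC→JL adds L → {A, C, D, F, J, L, N, Q}.
{A, C, D}⁺: AC→JL adds J, L; DJ→AFN adds F, N; CN→FQ adds Q → {A, C, D, F, J, L, N, Q}.
{A, C, F}⁺: AC→JL adds J, L; AF→DQ adds D, Q; DJ→AFN adds N → {A, C, D, F, J, L, N, Q}.
{A, C, Q}⁺: AC→JL adds J, L; JLQ→DN adds D, N; DJ→AFN adds F → {A, C, D, F, J, L, N, Q}.
{C, D, J}⁺: DJ→AFN adds A, F, N; CN→FQ adds Q; AC→JL adds L → {A, C, D, F, J, L, N, Q}.
{C, J, L, Q}⁺: JLQ→DN adds D, N; DJ→AFN adds A, F → {A, C, D, F, J, L, N, Q}.
Any other superkey contains one of these as a subset, so there are no further candidate keys.

CN; ACD; ACF; ACQ; CDJ; CJLQ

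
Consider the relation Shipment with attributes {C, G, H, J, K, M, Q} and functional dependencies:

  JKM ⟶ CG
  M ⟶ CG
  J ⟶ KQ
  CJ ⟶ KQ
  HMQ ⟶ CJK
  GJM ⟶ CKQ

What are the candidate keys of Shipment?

{H, J, M}; {H, M, Q}

Attributes H, M never appear on any right-hand side, so every candidate key must contain {H, M}.
{H, M}⁺ = {C, G, H, M}, which is not all of the schema, so we must add further attributes.
{H, J, M}⁺: M→CG adds C, G; J→KQ adds K, Q → {C, G, H, J, K, M, Q}. Minimal: {J, M}⁺ = {C, G, J, K, M, Q}; {H, M}⁺ = {C, G, H, M}; {H, J}⁺ = {H, J, K, Q} — none reach the full schema.
{H, M, Q}⁺: M→CG adds C, G; HMQ→CJK adds J, K → {C, G, H, J, K, M, Q}. Minimal: {M, Q}⁺ = {C, G, M, Q}; {H, Q}⁺ = {H, Q}; {H, M}⁺ = {C, G, H, M} — none reach the full schema.
Any other superkey contains one of these as a subset, so there are no further candidate keys.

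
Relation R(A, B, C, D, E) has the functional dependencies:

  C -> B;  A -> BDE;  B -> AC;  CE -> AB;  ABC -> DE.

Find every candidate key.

{A}, {B}, {C}

{A}⁺: A→BDE adds B, D, E; B→AC adds C → {A, B, C, D, E}.
{B}⁺: B→AC adds A, C; ABC→DE adds D, E → {A, B, C, D, E}.
{C}⁺: C→B adds B; B→AC adds A; ABC→DE adds D, E → {A, B, C, D, E}.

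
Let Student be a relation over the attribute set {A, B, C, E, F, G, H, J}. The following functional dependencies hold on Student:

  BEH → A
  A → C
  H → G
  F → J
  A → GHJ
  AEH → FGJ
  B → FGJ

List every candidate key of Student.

{A, B, E}, {B, E, H}

Attributes B, E never appear on any right-hand side, so every candidate key must contain {B, E}.
{B, E}⁺ = {B, E, F, G, J}, which is not all of the schema, so we must add further attributes.
{A, B, E}⁺: A→C adds C; A→GHJ adds G, H, J; AEH→FGJ adds F → {A, B, C, E, F, G, H, J}.
{B, E, H}⁺: BEH→A adds A; A→C adds C; H→G adds G; A→GHJ adds J; AEH→FGJ adds F → {A, B, C, E, F, G, H, J}.
Any other superkey contains one of these as a subset, so there are no further candidate keys.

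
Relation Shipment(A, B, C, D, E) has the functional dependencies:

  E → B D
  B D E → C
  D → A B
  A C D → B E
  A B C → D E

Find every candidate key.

{E}, {C, D}, {A, B, C}

{E}⁺: E→BD adds B, D; BDE→C adds C; D→AB adds A → {A, B, C, D, E}.
{C, D}⁺: D→AB adds A, B; ACD→BE adds E → {A, B, C, D, E}.
{A, B, C}⁺: ABC→DE adds D, E → {A, B, C, D, E}.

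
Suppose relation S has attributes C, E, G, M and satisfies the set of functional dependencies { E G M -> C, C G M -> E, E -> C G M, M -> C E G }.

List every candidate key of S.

{E}⁺: E→CGM adds C, G, M → {C, E, G, M}.
{M}⁺: M→CEG adds C, E, G → {C, E, G, M}.
Any other superkey contains one of these as a subset, so there are no further candidate keys.

E, M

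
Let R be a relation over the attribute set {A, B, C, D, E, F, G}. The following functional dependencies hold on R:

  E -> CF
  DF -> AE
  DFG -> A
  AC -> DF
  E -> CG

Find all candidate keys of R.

Attribute B never appears on the right-hand side of any dependency, so B must belong to every candidate key.
{B}⁺ = {B}, which is not all of the schema, so we must add further attributes.
{A, B, C}⁺: AC→DF adds D, F; DF→AE adds E; E→CG adds G → {A, B, C, D, E, F, G}.
{A, B, E}⁺: E→CF adds C, F; AC→DF adds D; E→CG adds G → {A, B, C, D, E, F, G}.
{B, D, E}⁺: E→CF adds C, F; DF→AE adds A; E→CG adds G → {A, B, C, D, E, F, G}.
{B, D, F}⁺: DF→AE adds A, E; E→CG adds C, G → {A, B, C, D, E, F, G}.
Any other superkey contains one of these as a subset, so there are no further candidate keys.

(A, B, C), (A, B, E), (B, D, E), (B, D, F)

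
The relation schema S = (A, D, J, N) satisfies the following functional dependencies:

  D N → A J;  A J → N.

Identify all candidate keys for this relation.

Attribute D never appears on the right-hand side of any dependency, so D must belong to every candidate key.
{D}⁺ = {D}, which is not all of the schema, so we must add further attributes.
{D, N}⁺: DN→AJ adds A, J → {A, D, J, N}. Minimal: {N}⁺ = {N}; {D}⁺ = {D} — none reach the full schema.
{A, D, J}⁺: AJ→N adds N → {A, D, J, N}. Minimal: {D, J}⁺ = {D, J}; {A, J}⁺ = {A, J, N}; {A, D}⁺ = {A, D} — none reach the full schema.

DN, ADJ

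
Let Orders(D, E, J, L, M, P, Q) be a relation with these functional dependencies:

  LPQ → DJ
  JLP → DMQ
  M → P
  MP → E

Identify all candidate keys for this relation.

(J, L, M), (J, L, P), (L, M, Q), (L, P, Q)

Attribute L never appears on the right-hand side of any dependency, so L must belong to every candidate key.
{L}⁺ = {L}, which is not all of the schema, so we must add further attributes.
{J, L, M}⁺: M→P adds P; MP→E adds E; JLP→DMQ adds D, Q → {D, E, J, L, M, P, Q}. Minimal: {L, M}⁺ = {E, L, M, P}; {J, M}⁺ = {E, J, M, P}; {J, L}⁺ = {J, L} — none reach the full schema.
{J, L, P}⁺: JLP→DMQ adds D, M, Q; MP→E adds E → {D, E, J, L, M, P, Q}. Minimal: {L, P}⁺ = {L, P}; {J, P}⁺ = {J, P}; {J, L}⁺ = {J, L} — none reach the full schema.
{L, M, Q}⁺: M→P adds P; MP→E adds E; LPQ→DJ adds D, J → {D, E, J, L, M, P, Q}. Minimal: {M, Q}⁺ = {E, M, P, Q}; {L, Q}⁺ = {L, Q}; {L, M}⁺ = {E, L, M, P} — none reach the full schema.
{L, P, Q}⁺: LPQ→DJ adds D, J; JLP→DMQ adds M; MP→E adds E → {D, E, J, L, M, P, Q}. Minimal: {P, Q}⁺ = {P, Q}; {L, Q}⁺ = {L, Q}; {L, P}⁺ = {L, P} — none reach the full schema.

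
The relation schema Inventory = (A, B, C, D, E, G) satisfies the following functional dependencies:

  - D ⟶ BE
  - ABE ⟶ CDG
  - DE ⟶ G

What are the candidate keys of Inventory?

Attribute A never appears on the right-hand side of any dependency, so A must belong to every candidate key.
{A}⁺ = {A}, which is not all of the schema, so we must add further attributes.
{A, D}⁺: D→BE adds B, E; ABE→CDG adds C, G → {A, B, C, D, E, G}. Minimal: {D}⁺ = {B, D, E, G}; {A}⁺ = {A} — none reach the full schema.
{A, B, E}⁺: ABE→CDG adds C, D, G → {A, B, C, D, E, G}. Minimal: {B, E}⁺ = {B, E}; {A, E}⁺ = {A, E}; {A, B}⁺ = {A, B} — none reach the full schema.

AD, ABE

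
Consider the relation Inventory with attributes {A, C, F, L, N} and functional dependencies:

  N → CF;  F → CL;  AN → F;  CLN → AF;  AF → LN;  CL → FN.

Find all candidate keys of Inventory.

{F}⁺: F→CL adds C, L; CL→FN adds N; CLN→AF adds A → {A, C, F, L, N}.
{N}⁺: N→CF adds C, F; F→CL adds L; CLN→AF adds A → {A, C, F, L, N}.
{C, L}⁺: CL→FN adds F, N; CLN→AF adds A → {A, C, F, L, N}. Minimal: {L}⁺ = {L}; {C}⁺ = {C} — none reach the full schema.

{F}, {N}, {C, L}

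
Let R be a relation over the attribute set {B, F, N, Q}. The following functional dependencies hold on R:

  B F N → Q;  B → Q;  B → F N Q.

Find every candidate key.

{B}

Attribute B never appears on the right-hand side of any dependency, so B must belong to every candidate key.
{B}⁺ = {B, F, N, Q}, which is all of the schema, so {B} is the only candidate key.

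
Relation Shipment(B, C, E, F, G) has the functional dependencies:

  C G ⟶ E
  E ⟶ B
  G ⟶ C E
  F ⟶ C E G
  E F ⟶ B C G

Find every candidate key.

Attribute F never appears on the right-hand side of any dependency, so F must belong to every candidate key.
{F}⁺ = {B, C, E, F, G}, which is all of the schema, so {F} is the only candidate key.

{F}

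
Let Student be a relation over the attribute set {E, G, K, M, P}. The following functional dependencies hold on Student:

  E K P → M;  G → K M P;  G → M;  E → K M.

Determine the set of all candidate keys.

EG

Attributes E, G never appear on any right-hand side, so every candidate key must contain {E, G}.
{E, G}⁺ = {E, G, K, M, P}, which is all of the schema, so {E, G} is the only candidate key.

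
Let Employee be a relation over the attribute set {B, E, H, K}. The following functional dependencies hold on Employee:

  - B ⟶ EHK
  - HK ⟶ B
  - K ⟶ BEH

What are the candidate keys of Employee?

{B}, {K}

{B}⁺: B→EHK adds E, H, K → {B, E, H, K}.
{K}⁺: K→BEH adds B, E, H → {B, E, H, K}.
Any other superkey contains one of these as a subset, so there are no further candidate keys.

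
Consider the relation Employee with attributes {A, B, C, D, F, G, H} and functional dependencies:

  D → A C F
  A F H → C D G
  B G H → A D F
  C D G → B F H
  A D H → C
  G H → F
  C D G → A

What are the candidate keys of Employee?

{D, G}⁺: D→ACF adds A, C, F; CDG→BFH adds B, H → {A, B, C, D, F, G, H}. Minimal: {G}⁺ = {G}; {D}⁺ = {A, C, D, F} — none reach the full schema.
{D, H}⁺: D→ACF adds A, C, F; AFH→CDG adds G; CDG→BFH adds B → {A, B, C, D, F, G, H}. Minimal: {H}⁺ = {H}; {D}⁺ = {A, C, D, F} — none reach the full schema.
{A, F, H}⁺: AFH→CDG adds C, D, G; CDG→BFH adds B → {A, B, C, D, F, G, H}. Minimal: {F, H}⁺ = {F, H}; {A, H}⁺ = {A, H}; {A, F}⁺ = {A, F} — none reach the full schema.
{A, G, H}⁺: GH→F adds F; AFH→CDG adds C, D; CDG→BFH adds B → {A, B, C, D, F, G, H}. Minimal: {G, H}⁺ = {F, G, H}; {A, H}⁺ = {A, H}; {A, G}⁺ = {A, G} — none reach the full schema.
{B, G, H}⁺: BGH→ADF adds A, D, F; ADH→C adds C → {A, B, C, D, F, G, H}. Minimal: {G, H}⁺ = {F, G, H}; {B, H}⁺ = {B, H}; {B, G}⁺ = {B, G} — none reach the full schema.
Any other superkey contains one of these as a subset, so there are no further candidate keys.

{D, G}; {D, H}; {A, F, H}; {A, G, H}; {B, G, H}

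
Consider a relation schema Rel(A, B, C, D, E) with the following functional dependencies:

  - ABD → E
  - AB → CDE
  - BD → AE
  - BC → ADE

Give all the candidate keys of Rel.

AB, BC, BD

Attribute B never appears on the right-hand side of any dependency, so B must belong to every candidate key.
{B}⁺ = {B}, which is not all of the schema, so we must add further attributes.
{A, B}⁺: AB→CDE adds C, D, E → {A, B, C, D, E}. Minimal: {B}⁺ = {B}; {A}⁺ = {A} — none reach the full schema.
{B, C}⁺: BC→ADE adds A, D, E → {A, B, C, D, E}. Minimal: {C}⁺ = {C}; {B}⁺ = {B} — none reach the full schema.
{B, D}⁺: BD→AE adds A, E; AB→CDE adds C → {A, B, C, D, E}. Minimal: {D}⁺ = {D}; {B}⁺ = {B} — none reach the full schema.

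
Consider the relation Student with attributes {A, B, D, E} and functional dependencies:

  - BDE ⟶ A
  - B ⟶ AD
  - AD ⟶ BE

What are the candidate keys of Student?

{B}; {A, D}

{B}⁺: B→AD adds A, D; AD→BE adds E → {A, B, D, E}.
{A, D}⁺: AD→BE adds B, E → {A, B, D, E}. Minimal: {D}⁺ = {D}; {A}⁺ = {A} — none reach the full schema.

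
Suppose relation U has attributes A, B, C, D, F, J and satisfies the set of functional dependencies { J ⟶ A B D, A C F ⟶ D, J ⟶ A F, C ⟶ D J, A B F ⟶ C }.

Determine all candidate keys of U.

{C}, {J}, {A, B, F}

{C}⁺: C→DJ adds D, J; J→ABD adds A, B; J→AF adds F → {A, B, C, D, F, J}.
{J}⁺: J→ABD adds A, B, D; J→AF adds F; ABF→C adds C → {A, B, C, D, F, J}.
{A, B, F}⁺: ABF→C adds C; ACF→D adds D; C→DJ adds J → {A, B, C, D, F, J}.
Any other superkey contains one of these as a subset, so there are no further candidate keys.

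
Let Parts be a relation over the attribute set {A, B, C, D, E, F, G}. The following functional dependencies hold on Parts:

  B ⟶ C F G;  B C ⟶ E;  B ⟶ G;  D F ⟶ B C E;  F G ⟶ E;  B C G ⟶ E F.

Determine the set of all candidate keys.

ABD, ADF

Attributes A, D never appear on any right-hand side, so every candidate key must contain {A, D}.
{A, D}⁺ = {A, D}, which is not all of the schema, so we must add further attributes.
{A, B, D}⁺: B→CFG adds C, F, G; BC→E adds E → {A, B, C, D, E, F, G}.
{A, D, F}⁺: DF→BCE adds B, C, E; B→CFG adds G → {A, B, C, D, E, F, G}.
Any other superkey contains one of these as a subset, so there are no further candidate keys.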